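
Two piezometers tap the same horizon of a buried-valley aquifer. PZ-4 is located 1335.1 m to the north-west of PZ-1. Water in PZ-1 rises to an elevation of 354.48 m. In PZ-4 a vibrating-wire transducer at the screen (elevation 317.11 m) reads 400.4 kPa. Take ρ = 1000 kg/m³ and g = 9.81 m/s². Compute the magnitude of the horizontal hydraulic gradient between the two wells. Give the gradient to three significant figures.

Total head at PZ-1: h = 354.48 m (water level in the piezometer is the total head).
Pressure head at PZ-4: ψ = P/(ρg) = 400.4×1000 / (1000 × 9.81) = 40.82 m.
Total head at PZ-4: h = z + ψ = 317.11 + 40.82 = 357.93 m.
Head difference: h(PZ-1) − h(PZ-4) = 354.48 − 357.93 = -3.45 m.
Hydraulic gradient: i = |Δh| / L = 3.45 / 1335.1 = 0.00258.

i ≈ 0.00258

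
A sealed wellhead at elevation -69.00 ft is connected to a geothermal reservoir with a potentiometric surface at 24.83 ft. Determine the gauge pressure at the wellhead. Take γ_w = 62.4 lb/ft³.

P ≈ 40.7 psi

Head above the cap: Δh = 24.83 − (-69.00) = 93.83 ft.
P = γΔh/144 = 62.4 × 93.83 / 144 = 40.7 psi.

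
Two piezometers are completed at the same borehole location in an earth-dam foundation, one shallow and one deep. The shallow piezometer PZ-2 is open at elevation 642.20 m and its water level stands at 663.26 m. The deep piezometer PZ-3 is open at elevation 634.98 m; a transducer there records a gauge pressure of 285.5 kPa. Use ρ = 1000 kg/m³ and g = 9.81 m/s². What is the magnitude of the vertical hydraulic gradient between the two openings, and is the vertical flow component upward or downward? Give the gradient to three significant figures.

|i_v| ≈ 0.114; vertical flow is upward

Total head at PZ-2: h = 663.26 m (water level in the standpipe).
Pressure head at PZ-3: ψ = P/(ρg) = 285.5×1000 / (1000 × 9.81) = 29.10 m.
Total head at PZ-3: h = z + ψ = 634.98 + 29.10 = 664.08 m.
Δh = h(PZ-2) − h(PZ-3) = 663.26 − 664.08 = -0.82 m.
Vertical separation Δz = 642.20 − 634.98 = 7.22 m.
|i_v| = |Δh| / Δz = 0.82 / 7.22 = 0.114.
Head is higher in the deep piezometer, so vertical flow is upward (discharge condition).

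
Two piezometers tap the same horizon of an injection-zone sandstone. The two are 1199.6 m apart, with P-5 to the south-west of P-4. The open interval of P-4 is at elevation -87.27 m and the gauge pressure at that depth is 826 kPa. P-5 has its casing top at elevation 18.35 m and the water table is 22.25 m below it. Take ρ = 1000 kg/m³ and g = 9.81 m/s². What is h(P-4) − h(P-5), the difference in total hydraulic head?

Δh ≈ 0.83 m

Pressure head at P-4: ψ = P/(ρg) = 826×1000 / (1000 × 9.81) = 84.20 m.
Total head at P-4: h = z + ψ = -87.27 + 84.20 = -3.07 m.
Total head at P-5: h = 18.35 − 22.25 = -3.90 m.
Head difference: h(P-4) − h(P-5) = -3.07 − (-3.90) = 0.83 m.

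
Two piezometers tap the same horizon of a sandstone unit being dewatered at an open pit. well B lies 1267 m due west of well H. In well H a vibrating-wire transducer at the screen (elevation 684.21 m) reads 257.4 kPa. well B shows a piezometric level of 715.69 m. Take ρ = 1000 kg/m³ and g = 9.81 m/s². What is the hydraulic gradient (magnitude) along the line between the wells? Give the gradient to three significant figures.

Pressure head at well H: ψ = P/(ρg) = 257.4×1000 / (1000 × 9.81) = 26.24 m.
Total head at well H: h = z + ψ = 684.21 + 26.24 = 710.45 m.
Total head at well B: h = 715.69 m (water level in the piezometer is the total head).
Head difference: h(well H) − h(well B) = 710.45 − 715.69 = -5.24 m.
Hydraulic gradient: i = |Δh| / L = 5.24 / 1267 = 0.00414.

i ≈ 0.00414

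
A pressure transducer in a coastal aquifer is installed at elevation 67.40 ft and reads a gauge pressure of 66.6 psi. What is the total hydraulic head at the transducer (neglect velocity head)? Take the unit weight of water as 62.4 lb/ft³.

h ≈ 221.09 ft

ψ = 144·P/γ = 144 × 66.6 / 62.4 = 153.69 ft.
h = z + ψ = 67.40 + 153.69 = 221.09 ft.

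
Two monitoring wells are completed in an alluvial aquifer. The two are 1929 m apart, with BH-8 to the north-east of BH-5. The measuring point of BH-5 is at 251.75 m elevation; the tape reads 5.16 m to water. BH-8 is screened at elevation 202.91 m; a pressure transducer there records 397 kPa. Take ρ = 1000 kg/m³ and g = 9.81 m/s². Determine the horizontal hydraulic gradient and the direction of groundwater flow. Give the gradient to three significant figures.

Total head at BH-5: h = 251.75 − 5.16 = 246.59 m.
Pressure head at BH-8: ψ = P/(ρg) = 397×1000 / (1000 × 9.81) = 40.47 m.
Total head at BH-8: h = z + ψ = 202.91 + 40.47 = 243.38 m.
Head difference: h(BH-5) − h(BH-8) = 246.59 − 243.38 = 3.21 m.
Hydraulic gradient: i = |Δh| / L = 3.21 / 1929 = 0.00166.
Flow is from higher to lower head: from BH-5 toward BH-8, i.e. toward the north-east.

i ≈ 0.00166; groundwater flows toward the north-east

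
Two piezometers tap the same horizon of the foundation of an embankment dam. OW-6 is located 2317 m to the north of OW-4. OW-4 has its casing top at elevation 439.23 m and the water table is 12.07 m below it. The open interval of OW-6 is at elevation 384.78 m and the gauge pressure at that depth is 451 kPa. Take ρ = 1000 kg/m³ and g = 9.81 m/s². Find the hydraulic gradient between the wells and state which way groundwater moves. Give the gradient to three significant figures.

i ≈ 0.00155; groundwater flows toward the south

Total head at OW-4: h = 439.23 − 12.07 = 427.16 m.
Pressure head at OW-6: ψ = P/(ρg) = 451×1000 / (1000 × 9.81) = 45.97 m.
Total head at OW-6: h = z + ψ = 384.78 + 45.97 = 430.75 m.
Head difference: h(OW-4) − h(OW-6) = 427.16 − 430.75 = -3.59 m.
Hydraulic gradient: i = |Δh| / L = 3.59 / 2317 = 0.00155.
Flow is from higher to lower head: from OW-6 toward OW-4, i.e. toward the south.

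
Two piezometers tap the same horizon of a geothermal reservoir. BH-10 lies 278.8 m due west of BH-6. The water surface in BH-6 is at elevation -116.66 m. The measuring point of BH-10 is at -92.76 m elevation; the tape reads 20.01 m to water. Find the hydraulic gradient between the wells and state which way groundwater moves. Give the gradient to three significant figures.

Total head at BH-6: h = -116.66 m (water level in the piezometer is the total head).
Total head at BH-10: h = -92.76 − 20.01 = -112.77 m.
Head difference: h(BH-6) − h(BH-10) = -116.66 − (-112.77) = -3.89 m.
Hydraulic gradient: i = |Δh| / L = 3.89 / 278.8 = 0.0140.
Flow is from higher to lower head: from BH-10 toward BH-6, i.e. toward the east.

i ≈ 0.0140; groundwater flows toward the east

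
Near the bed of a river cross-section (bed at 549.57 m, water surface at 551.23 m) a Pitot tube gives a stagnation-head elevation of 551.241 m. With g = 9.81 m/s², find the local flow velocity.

Near the bed, under hydrostatic conditions, the piezometric head (z + ψ) equals the free-surface elevation, 551.23 m.
Velocity head = total − piezometric = 551.241 − 551.23 = 0.011 m.
v = √(2g·h_v) = √(2 × 9.81 × 0.011) = 0.465 m/s.

v ≈ 0.465 m/s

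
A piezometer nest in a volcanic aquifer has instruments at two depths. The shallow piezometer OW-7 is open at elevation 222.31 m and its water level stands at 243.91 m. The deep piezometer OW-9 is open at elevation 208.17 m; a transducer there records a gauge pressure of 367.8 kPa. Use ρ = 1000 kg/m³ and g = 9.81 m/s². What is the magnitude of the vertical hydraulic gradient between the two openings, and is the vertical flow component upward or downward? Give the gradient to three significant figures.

Total head at OW-7: h = 243.91 m (water level in the standpipe).
Pressure head at OW-9: ψ = P/(ρg) = 367.8×1000 / (1000 × 9.81) = 37.49 m.
Total head at OW-9: h = z + ψ = 208.17 + 37.49 = 245.66 m.
Δh = h(OW-7) − h(OW-9) = 243.91 − 245.66 = -1.75 m.
Vertical separation Δz = 222.31 − 208.17 = 14.14 m.
|i_v| = |Δh| / Δz = 1.75 / 14.14 = 0.124.
Head is higher in the deep piezometer, so vertical flow is upward (discharge condition).

|i_v| ≈ 0.124; vertical flow is upward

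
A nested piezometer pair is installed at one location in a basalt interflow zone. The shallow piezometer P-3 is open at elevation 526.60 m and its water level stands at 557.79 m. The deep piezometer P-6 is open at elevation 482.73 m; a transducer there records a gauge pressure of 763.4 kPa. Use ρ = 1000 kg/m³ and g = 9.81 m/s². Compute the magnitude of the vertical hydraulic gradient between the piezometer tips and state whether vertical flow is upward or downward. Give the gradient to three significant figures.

Total head at P-3: h = 557.79 m (water level in the standpipe).
Pressure head at P-6: ψ = P/(ρg) = 763.4×1000 / (1000 × 9.81) = 77.82 m.
Total head at P-6: h = z + ψ = 482.73 + 77.82 = 560.55 m.
Δh = h(P-3) − h(P-6) = 557.79 − 560.55 = -2.76 m.
Vertical separation Δz = 526.60 − 482.73 = 43.87 m.
|i_v| = |Δh| / Δz = 2.76 / 43.87 = 0.0629.
Head is higher in the deep piezometer, so vertical flow is upward (discharge condition).

|i_v| ≈ 0.0629; vertical flow is upward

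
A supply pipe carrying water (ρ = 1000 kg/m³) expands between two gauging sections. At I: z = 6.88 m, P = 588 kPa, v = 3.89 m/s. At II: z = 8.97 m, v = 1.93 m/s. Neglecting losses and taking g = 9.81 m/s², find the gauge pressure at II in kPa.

Pressure head at I: ψ₁ = P₁/(ρg) = 588×1000 / (1000 × 9.81) = 59.94 m.
Velocity heads: v₁²/2g = 3.89²/19.62 = 0.771 m; v₂²/2g = 1.93²/19.62 = 0.190 m.
Total head H = z₁ + ψ₁ + v₁²/2g = 6.88 + 59.94 + 0.771 = 67.59 m.
ψ₂ = H − z₂ − v₂²/2g = 67.59 − 8.97 − 0.190 = 58.43 m.
P₂ = ρgψ₂ = 1000 × 9.81 × 58.43 ≈ 573 kPa.

P₂ ≈ 573 kPa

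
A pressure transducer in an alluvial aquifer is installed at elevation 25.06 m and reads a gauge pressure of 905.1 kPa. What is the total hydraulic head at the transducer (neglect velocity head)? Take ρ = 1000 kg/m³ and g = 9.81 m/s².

h ≈ 117.32 m

ψ = P/(ρg) = 905.1×1000 / (1000 × 9.81) = 92.26 m.
h = z + ψ = 25.06 + 92.26 = 117.32 m.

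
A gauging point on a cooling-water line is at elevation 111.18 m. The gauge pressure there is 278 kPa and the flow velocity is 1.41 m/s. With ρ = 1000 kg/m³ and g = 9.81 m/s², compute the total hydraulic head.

h ≈ 139.62 m

Pressure head ψ = P/(ρg) = 278×1000 / (1000 × 9.81) = 28.34 m.
Velocity head = v²/(2g) = 1.41² / (2 × 9.81) = 0.101 m.
h = z + ψ + v²/(2g) = 111.18 + 28.34 + 0.101 = 139.62 m.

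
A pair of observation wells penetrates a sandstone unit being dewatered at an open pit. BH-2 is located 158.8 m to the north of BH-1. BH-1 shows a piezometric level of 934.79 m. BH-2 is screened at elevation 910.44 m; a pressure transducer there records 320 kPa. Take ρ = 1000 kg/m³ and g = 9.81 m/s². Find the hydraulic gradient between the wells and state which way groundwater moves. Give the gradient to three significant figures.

i ≈ 0.0521; groundwater flows toward the south

Total head at BH-1: h = 934.79 m (water level in the piezometer is the total head).
Pressure head at BH-2: ψ = P/(ρg) = 320×1000 / (1000 × 9.81) = 32.62 m.
Total head at BH-2: h = z + ψ = 910.44 + 32.62 = 943.06 m.
Head difference: h(BH-1) − h(BH-2) = 934.79 − 943.06 = -8.27 m.
Hydraulic gradient: i = |Δh| / L = 8.27 / 158.8 = 0.0521.
Flow is from higher to lower head: from BH-2 toward BH-1, i.e. toward the south.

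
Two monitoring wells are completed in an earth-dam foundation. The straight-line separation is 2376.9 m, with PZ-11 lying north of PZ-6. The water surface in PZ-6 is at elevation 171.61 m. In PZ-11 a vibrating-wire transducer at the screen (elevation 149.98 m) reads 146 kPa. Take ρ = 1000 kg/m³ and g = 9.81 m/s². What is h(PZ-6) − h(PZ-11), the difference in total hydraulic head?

Δh ≈ 6.75 m

Total head at PZ-6: h = 171.61 m (water level in the piezometer is the total head).
Pressure head at PZ-11: ψ = P/(ρg) = 146×1000 / (1000 × 9.81) = 14.88 m.
Total head at PZ-11: h = z + ψ = 149.98 + 14.88 = 164.86 m.
Head difference: h(PZ-6) − h(PZ-11) = 171.61 − 164.86 = 6.75 m.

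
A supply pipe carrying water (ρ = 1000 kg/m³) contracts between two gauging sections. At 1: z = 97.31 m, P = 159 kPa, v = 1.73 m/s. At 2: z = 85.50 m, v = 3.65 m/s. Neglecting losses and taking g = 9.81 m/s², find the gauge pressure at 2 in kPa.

P₂ ≈ 270 kPa

Pressure head at 1: ψ₁ = P₁/(ρg) = 159×1000 / (1000 × 9.81) = 16.21 m.
Velocity heads: v₁²/2g = 1.73²/19.62 = 0.153 m; v₂²/2g = 3.65²/19.62 = 0.679 m.
Total head H = z₁ + ψ₁ + v₁²/2g = 97.31 + 16.21 + 0.153 = 113.67 m.
ψ₂ = H − z₂ − v₂²/2g = 113.67 − 85.50 − 0.679 = 27.49 m.
P₂ = ρgψ₂ = 1000 × 9.81 × 27.49 ≈ 270 kPa.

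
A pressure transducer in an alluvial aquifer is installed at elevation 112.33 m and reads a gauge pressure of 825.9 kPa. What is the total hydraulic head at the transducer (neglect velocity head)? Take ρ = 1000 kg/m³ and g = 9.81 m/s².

h ≈ 196.52 m

ψ = P/(ρg) = 825.9×1000 / (1000 × 9.81) = 84.19 m.
h = z + ψ = 112.33 + 84.19 = 196.52 m.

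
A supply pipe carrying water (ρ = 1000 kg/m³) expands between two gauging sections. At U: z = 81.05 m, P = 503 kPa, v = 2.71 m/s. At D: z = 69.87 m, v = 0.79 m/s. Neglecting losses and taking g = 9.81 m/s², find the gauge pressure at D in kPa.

P₂ ≈ 616 kPa

Pressure head at U: ψ₁ = P₁/(ρg) = 503×1000 / (1000 × 9.81) = 51.27 m.
Velocity heads: v₁²/2g = 2.71²/19.62 = 0.374 m; v₂²/2g = 0.79²/19.62 = 0.032 m.
Total head H = z₁ + ψ₁ + v₁²/2g = 81.05 + 51.27 + 0.374 = 132.69 m.
ψ₂ = H − z₂ − v₂²/2g = 132.69 − 69.87 − 0.032 = 62.79 m.
P₂ = ρgψ₂ = 1000 × 9.81 × 62.79 ≈ 616 kPa.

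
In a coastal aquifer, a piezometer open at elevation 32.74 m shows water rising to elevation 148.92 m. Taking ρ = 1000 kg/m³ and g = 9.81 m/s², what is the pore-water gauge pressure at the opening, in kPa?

Pressure head ψ = h − z = 148.92 − 32.74 = 116.18 m.
P = ρgψ = 1000 × 9.81 × 116.18 = 1139726 Pa ≈ 1140 kPa.

P ≈ 1140 kPa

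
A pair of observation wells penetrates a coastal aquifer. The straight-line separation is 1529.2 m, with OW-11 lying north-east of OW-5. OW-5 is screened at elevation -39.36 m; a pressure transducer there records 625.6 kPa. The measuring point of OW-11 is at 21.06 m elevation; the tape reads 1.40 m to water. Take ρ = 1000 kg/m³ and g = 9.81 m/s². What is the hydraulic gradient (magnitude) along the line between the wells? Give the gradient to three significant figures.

Pressure head at OW-5: ψ = P/(ρg) = 625.6×1000 / (1000 × 9.81) = 63.77 m.
Total head at OW-5: h = z + ψ = -39.36 + 63.77 = 24.41 m.
Total head at OW-11: h = 21.06 − 1.40 = 19.66 m.
Head difference: h(OW-5) − h(OW-11) = 24.41 − 19.66 = 4.75 m.
Hydraulic gradient: i = |Δh| / L = 4.75 / 1529.2 = 0.00311.

i ≈ 0.00311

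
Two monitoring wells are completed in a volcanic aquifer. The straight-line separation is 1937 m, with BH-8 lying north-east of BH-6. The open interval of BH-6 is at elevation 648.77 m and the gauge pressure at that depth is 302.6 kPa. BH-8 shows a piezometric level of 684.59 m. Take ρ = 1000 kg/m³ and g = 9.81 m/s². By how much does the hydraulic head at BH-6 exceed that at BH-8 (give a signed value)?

Δh ≈ -4.97 m

Pressure head at BH-6: ψ = P/(ρg) = 302.6×1000 / (1000 × 9.81) = 30.85 m.
Total head at BH-6: h = z + ψ = 648.77 + 30.85 = 679.62 m.
Total head at BH-8: h = 684.59 m (water level in the piezometer is the total head).
Head difference: h(BH-6) − h(BH-8) = 679.62 − 684.59 = -4.97 m.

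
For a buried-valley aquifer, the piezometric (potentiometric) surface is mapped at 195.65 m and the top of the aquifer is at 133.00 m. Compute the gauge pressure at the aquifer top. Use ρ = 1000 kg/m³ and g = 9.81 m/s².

P ≈ 615 kPa

Pressure head at the aquifer top: ψ = h − z = 195.65 − 133.00 = 62.65 m.
P = ρgψ = 1000 × 9.81 × 62.65 = 614596 Pa ≈ 615 kPa.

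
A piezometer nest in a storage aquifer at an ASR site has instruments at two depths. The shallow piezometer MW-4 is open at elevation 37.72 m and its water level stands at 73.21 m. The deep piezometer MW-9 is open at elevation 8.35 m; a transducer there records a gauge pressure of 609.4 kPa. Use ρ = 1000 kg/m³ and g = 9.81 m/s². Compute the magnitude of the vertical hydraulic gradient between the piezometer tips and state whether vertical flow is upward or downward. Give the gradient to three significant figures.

Total head at MW-4: h = 73.21 m (water level in the standpipe).
Pressure head at MW-9: ψ = P/(ρg) = 609.4×1000 / (1000 × 9.81) = 62.12 m.
Total head at MW-9: h = z + ψ = 8.35 + 62.12 = 70.47 m.
Δh = h(MW-4) − h(MW-9) = 73.21 − 70.47 = 2.74 m.
Vertical separation Δz = 37.72 − 8.35 = 29.37 m.
|i_v| = |Δh| / Δz = 2.74 / 29.37 = 0.0933.
Head is higher in the shallow piezometer, so vertical flow is downward (recharge condition).

|i_v| ≈ 0.0933; vertical flow is downward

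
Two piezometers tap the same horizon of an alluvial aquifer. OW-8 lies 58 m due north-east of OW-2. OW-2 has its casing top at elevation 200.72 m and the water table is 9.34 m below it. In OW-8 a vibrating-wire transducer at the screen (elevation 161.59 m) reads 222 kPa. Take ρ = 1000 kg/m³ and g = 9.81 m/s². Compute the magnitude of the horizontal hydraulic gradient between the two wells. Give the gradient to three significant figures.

i ≈ 0.123

Total head at OW-2: h = 200.72 − 9.34 = 191.38 m.
Pressure head at OW-8: ψ = P/(ρg) = 222×1000 / (1000 × 9.81) = 22.63 m.
Total head at OW-8: h = z + ψ = 161.59 + 22.63 = 184.22 m.
Head difference: h(OW-2) − h(OW-8) = 191.38 − 184.22 = 7.16 m.
Hydraulic gradient: i = |Δh| / L = 7.16 / 58 = 0.123.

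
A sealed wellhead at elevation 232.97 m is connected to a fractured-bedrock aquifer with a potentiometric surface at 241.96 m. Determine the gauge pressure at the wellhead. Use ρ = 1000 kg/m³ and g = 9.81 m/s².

P ≈ 88.2 kPa

Head above the cap: Δh = 241.96 − 232.97 = 8.99 m.
P = ρgΔh = 1000 × 9.81 × 8.99 = 88192 Pa ≈ 88.2 kPa.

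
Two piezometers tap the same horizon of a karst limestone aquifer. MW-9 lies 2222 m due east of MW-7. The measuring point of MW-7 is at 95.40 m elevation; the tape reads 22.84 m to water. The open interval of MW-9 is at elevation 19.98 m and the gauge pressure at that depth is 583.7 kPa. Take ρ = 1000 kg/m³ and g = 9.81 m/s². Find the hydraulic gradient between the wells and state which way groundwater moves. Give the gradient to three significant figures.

i ≈ 0.00311; groundwater flows toward the west

Total head at MW-7: h = 95.40 − 22.84 = 72.56 m.
Pressure head at MW-9: ψ = P/(ρg) = 583.7×1000 / (1000 × 9.81) = 59.50 m.
Total head at MW-9: h = z + ψ = 19.98 + 59.50 = 79.48 m.
Head difference: h(MW-7) − h(MW-9) = 72.56 − 79.48 = -6.92 m.
Hydraulic gradient: i = |Δh| / L = 6.92 / 2222 = 0.00311.
Flow is from higher to lower head: from MW-9 toward MW-7, i.e. toward the west.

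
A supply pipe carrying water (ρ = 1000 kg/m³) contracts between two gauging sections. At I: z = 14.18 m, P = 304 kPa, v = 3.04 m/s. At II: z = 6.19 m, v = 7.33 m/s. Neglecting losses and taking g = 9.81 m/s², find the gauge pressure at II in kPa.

P₂ ≈ 360 kPa

Pressure head at I: ψ₁ = P₁/(ρg) = 304×1000 / (1000 × 9.81) = 30.99 m.
Velocity heads: v₁²/2g = 3.04²/19.62 = 0.471 m; v₂²/2g = 7.33²/19.62 = 2.738 m.
Total head H = z₁ + ψ₁ + v₁²/2g = 14.18 + 30.99 + 0.471 = 45.64 m.
ψ₂ = H − z₂ − v₂²/2g = 45.64 − 6.19 − 2.738 = 36.71 m.
P₂ = ρgψ₂ = 1000 × 9.81 × 36.71 ≈ 360 kPa.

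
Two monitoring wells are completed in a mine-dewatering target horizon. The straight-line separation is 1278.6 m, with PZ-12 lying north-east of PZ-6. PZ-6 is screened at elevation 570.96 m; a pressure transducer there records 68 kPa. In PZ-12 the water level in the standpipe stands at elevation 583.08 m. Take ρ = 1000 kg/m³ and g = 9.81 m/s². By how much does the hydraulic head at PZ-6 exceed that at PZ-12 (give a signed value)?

Δh ≈ -5.19 m

Pressure head at PZ-6: ψ = P/(ρg) = 68×1000 / (1000 × 9.81) = 6.93 m.
Total head at PZ-6: h = z + ψ = 570.96 + 6.93 = 577.89 m.
Total head at PZ-12: h = 583.08 m (water level in the piezometer is the total head).
Head difference: h(PZ-6) − h(PZ-12) = 577.89 − 583.08 = -5.19 m.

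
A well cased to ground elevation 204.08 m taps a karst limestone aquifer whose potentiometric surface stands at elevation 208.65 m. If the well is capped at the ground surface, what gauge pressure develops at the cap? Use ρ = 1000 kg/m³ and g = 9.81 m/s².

Head above the cap: Δh = 208.65 − 204.08 = 4.57 m.
P = ρgΔh = 1000 × 9.81 × 4.57 = 44832 Pa ≈ 44.8 kPa.

P ≈ 44.8 kPa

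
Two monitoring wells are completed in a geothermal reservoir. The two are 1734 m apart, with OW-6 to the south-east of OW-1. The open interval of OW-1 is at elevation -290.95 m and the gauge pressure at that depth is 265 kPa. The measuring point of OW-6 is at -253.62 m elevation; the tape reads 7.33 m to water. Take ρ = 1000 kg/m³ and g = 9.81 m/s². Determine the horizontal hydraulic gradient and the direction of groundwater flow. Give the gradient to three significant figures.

Pressure head at OW-1: ψ = P/(ρg) = 265×1000 / (1000 × 9.81) = 27.01 m.
Total head at OW-1: h = z + ψ = -290.95 + 27.01 = -263.94 m.
Total head at OW-6: h = -253.62 − 7.33 = -260.95 m.
Head difference: h(OW-1) − h(OW-6) = -263.94 − (-260.95) = -2.99 m.
Hydraulic gradient: i = |Δh| / L = 2.99 / 1734 = 0.00172.
Flow is from higher to lower head: from OW-6 toward OW-1, i.e. toward the north-west.

i ≈ 0.00172; groundwater flows toward the north-west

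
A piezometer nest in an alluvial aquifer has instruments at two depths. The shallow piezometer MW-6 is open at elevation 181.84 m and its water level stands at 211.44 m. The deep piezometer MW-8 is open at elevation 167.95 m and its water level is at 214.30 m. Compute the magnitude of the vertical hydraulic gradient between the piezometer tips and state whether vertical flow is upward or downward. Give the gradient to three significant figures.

Total head at MW-6: h = 211.44 m (water level in the standpipe).
Total head at MW-8: h = 214.30 m.
Δh = h(MW-6) − h(MW-8) = 211.44 − 214.30 = -2.86 m.
Vertical separation Δz = 181.84 − 167.95 = 13.89 m.
|i_v| = |Δh| / Δz = 2.86 / 13.89 = 0.206.
Head is higher in the deep piezometer, so vertical flow is upward (discharge condition).

|i_v| ≈ 0.206; vertical flow is upward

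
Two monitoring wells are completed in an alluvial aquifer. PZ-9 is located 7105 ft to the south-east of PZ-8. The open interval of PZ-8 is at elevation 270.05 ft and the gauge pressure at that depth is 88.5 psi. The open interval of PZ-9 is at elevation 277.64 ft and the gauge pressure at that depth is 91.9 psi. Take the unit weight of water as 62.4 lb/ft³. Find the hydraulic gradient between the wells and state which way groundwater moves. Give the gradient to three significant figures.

i ≈ 0.00217; groundwater flows toward the north-west

Pressure head at PZ-8: ψ = 144·P/γ = 144 × 88.5 / 62.4 = 204.23 ft.
Total head at PZ-8: h = z + ψ = 270.05 + 204.23 = 474.28 ft.
Pressure head at PZ-9: ψ = 144·P/γ = 144 × 91.9 / 62.4 = 212.08 ft.
Total head at PZ-9: h = z + ψ = 277.64 + 212.08 = 489.72 ft.
Head difference: h(PZ-8) − h(PZ-9) = 474.28 − 489.72 = -15.44 ft.
Hydraulic gradient: i = |Δh| / L = 15.44 / 7105 = 0.00217.
Flow is from higher to lower head: from PZ-9 toward PZ-8, i.e. toward the north-west.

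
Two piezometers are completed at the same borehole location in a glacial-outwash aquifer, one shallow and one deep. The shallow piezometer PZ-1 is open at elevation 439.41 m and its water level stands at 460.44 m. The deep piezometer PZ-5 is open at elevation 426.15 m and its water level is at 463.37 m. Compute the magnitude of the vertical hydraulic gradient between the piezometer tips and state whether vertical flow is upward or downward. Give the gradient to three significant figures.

Total head at PZ-1: h = 460.44 m (water level in the standpipe).
Total head at PZ-5: h = 463.37 m.
Δh = h(PZ-1) − h(PZ-5) = 460.44 − 463.37 = -2.93 m.
Vertical separation Δz = 439.41 − 426.15 = 13.26 m.
|i_v| = |Δh| / Δz = 2.93 / 13.26 = 0.221.
Head is higher in the deep piezometer, so vertical flow is upward (discharge condition).

|i_v| ≈ 0.221; vertical flow is upward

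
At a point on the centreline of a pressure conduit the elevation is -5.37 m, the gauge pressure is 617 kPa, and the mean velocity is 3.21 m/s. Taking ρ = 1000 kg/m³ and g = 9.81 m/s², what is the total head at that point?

Pressure head ψ = P/(ρg) = 617×1000 / (1000 × 9.81) = 62.90 m.
Velocity head = v²/(2g) = 3.21² / (2 × 9.81) = 0.525 m.
h = z + ψ + v²/(2g) = -5.37 + 62.90 + 0.525 = 58.05 m.

h ≈ 58.05 m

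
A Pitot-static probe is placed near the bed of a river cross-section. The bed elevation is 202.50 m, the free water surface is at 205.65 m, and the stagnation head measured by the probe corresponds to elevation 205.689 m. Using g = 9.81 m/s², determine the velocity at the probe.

v ≈ 0.875 m/s

Near the bed, under hydrostatic conditions, the piezometric head (z + ψ) equals the free-surface elevation, 205.65 m.
Velocity head = total − piezometric = 205.689 − 205.65 = 0.039 m.
v = √(2g·h_v) = √(2 × 9.81 × 0.039) = 0.875 m/s.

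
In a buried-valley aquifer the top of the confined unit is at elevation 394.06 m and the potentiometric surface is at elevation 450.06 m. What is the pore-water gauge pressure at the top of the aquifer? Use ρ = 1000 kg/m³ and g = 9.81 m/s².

P ≈ 549 kPa

Pressure head at the aquifer top: ψ = h − z = 450.06 − 394.06 = 56.00 m.
P = ρgψ = 1000 × 9.81 × 56.00 = 549360 Pa ≈ 549 kPa.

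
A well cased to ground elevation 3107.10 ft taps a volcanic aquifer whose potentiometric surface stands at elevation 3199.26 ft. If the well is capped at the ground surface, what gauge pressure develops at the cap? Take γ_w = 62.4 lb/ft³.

Head above the cap: Δh = 3199.26 − 3107.10 = 92.16 ft.
P = γΔh/144 = 62.4 × 92.16 / 144 = 39.9 psi.

P ≈ 39.9 psi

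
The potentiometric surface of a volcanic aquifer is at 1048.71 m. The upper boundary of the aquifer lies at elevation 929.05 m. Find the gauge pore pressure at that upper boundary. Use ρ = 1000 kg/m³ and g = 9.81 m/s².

P ≈ 1170 kPa

Pressure head at the aquifer top: ψ = h − z = 1048.71 − 929.05 = 119.66 m.
P = ρgψ = 1000 × 9.81 × 119.66 = 1173865 Pa ≈ 1170 kPa.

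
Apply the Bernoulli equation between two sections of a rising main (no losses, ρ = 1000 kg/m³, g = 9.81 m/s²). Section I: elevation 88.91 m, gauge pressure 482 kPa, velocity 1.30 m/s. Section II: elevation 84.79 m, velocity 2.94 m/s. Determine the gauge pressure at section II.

P₂ ≈ 519 kPa

Pressure head at I: ψ₁ = P₁/(ρg) = 482×1000 / (1000 × 9.81) = 49.13 m.
Velocity heads: v₁²/2g = 1.30²/19.62 = 0.086 m; v₂²/2g = 2.94²/19.62 = 0.441 m.
Total head H = z₁ + ψ₁ + v₁²/2g = 88.91 + 49.13 + 0.086 = 138.13 m.
ψ₂ = H − z₂ − v₂²/2g = 138.13 − 84.79 − 0.441 = 52.90 m.
P₂ = ρgψ₂ = 1000 × 9.81 × 52.90 ≈ 519 kPa.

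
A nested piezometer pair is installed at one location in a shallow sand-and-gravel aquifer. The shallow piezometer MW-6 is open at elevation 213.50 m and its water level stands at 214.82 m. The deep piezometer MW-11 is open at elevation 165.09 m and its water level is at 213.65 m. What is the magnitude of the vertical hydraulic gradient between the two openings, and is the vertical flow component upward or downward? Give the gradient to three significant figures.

|i_v| ≈ 0.0242; vertical flow is downward

Total head at MW-6: h = 214.82 m (water level in the standpipe).
Total head at MW-11: h = 213.65 m.
Δh = h(MW-6) − h(MW-11) = 214.82 − 213.65 = 1.17 m.
Vertical separation Δz = 213.50 − 165.09 = 48.41 m.
|i_v| = |Δh| / Δz = 1.17 / 48.41 = 0.0242.
Head is higher in the shallow piezometer, so vertical flow is downward (recharge condition).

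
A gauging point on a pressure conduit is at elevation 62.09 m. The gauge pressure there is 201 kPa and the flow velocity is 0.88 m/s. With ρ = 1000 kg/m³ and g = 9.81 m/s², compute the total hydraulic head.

h ≈ 82.62 m

Pressure head ψ = P/(ρg) = 201×1000 / (1000 × 9.81) = 20.49 m.
Velocity head = v²/(2g) = 0.88² / (2 × 9.81) = 0.039 m.
h = z + ψ + v²/(2g) = 62.09 + 20.49 + 0.039 = 82.62 m.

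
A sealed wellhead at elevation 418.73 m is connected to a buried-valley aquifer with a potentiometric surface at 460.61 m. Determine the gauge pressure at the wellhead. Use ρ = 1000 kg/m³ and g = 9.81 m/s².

P ≈ 411 kPa

Head above the cap: Δh = 460.61 − 418.73 = 41.88 m.
P = ρgΔh = 1000 × 9.81 × 41.88 = 410843 Pa ≈ 411 kPa.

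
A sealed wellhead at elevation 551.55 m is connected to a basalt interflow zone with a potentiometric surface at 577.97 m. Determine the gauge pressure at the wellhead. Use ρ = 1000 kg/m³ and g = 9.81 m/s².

Head above the cap: Δh = 577.97 − 551.55 = 26.42 m.
P = ρgΔh = 1000 × 9.81 × 26.42 = 259180 Pa ≈ 259 kPa.

P ≈ 259 kPa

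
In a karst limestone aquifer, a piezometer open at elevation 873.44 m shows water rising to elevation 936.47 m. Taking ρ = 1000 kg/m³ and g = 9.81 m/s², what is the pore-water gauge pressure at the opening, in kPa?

Pressure head ψ = h − z = 936.47 − 873.44 = 63.03 m.
P = ρgψ = 1000 × 9.81 × 63.03 = 618324 Pa ≈ 618 kPa.

P ≈ 618 kPa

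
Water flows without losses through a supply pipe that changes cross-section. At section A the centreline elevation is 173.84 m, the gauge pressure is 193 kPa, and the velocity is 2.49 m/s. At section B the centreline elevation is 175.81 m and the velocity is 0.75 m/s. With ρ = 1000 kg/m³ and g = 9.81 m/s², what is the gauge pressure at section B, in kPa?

Pressure head at A: ψ₁ = P₁/(ρg) = 193×1000 / (1000 × 9.81) = 19.67 m.
Velocity heads: v₁²/2g = 2.49²/19.62 = 0.316 m; v₂²/2g = 0.75²/19.62 = 0.029 m.
Total head H = z₁ + ψ₁ + v₁²/2g = 173.84 + 19.67 + 0.316 = 193.83 m.
ψ₂ = H − z₂ − v₂²/2g = 193.83 − 175.81 − 0.029 = 17.99 m.
P₂ = ρgψ₂ = 1000 × 9.81 × 17.99 ≈ 176 kPa.

P₂ ≈ 176 kPa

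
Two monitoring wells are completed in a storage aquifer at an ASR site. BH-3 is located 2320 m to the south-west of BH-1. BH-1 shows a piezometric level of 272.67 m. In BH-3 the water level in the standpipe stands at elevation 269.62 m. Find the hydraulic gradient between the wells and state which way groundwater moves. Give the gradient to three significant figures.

i ≈ 0.00131; groundwater flows toward the south-west

Total head at BH-1: h = 272.67 m (water level in the piezometer is the total head).
Total head at BH-3: h = 269.62 m (water level in the piezometer is the total head).
Head difference: h(BH-1) − h(BH-3) = 272.67 − 269.62 = 3.05 m.
Hydraulic gradient: i = |Δh| / L = 3.05 / 2320 = 0.00131.
Flow is from higher to lower head: from BH-1 toward BH-3, i.e. toward the south-west.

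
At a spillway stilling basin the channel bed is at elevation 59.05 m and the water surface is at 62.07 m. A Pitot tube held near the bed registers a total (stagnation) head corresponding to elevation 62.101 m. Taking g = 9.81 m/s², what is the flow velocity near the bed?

v ≈ 0.780 m/s

Near the bed, under hydrostatic conditions, the piezometric head (z + ψ) equals the free-surface elevation, 62.07 m.
Velocity head = total − piezometric = 62.101 − 62.07 = 0.031 m.
v = √(2g·h_v) = √(2 × 9.81 × 0.031) = 0.780 m/s.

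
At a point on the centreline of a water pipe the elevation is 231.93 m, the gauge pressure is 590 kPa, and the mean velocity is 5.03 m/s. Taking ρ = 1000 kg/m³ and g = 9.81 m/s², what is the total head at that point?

Pressure head ψ = P/(ρg) = 590×1000 / (1000 × 9.81) = 60.14 m.
Velocity head = v²/(2g) = 5.03² / (2 × 9.81) = 1.290 m.
h = z + ψ + v²/(2g) = 231.93 + 60.14 + 1.290 = 293.36 m.

h ≈ 293.36 m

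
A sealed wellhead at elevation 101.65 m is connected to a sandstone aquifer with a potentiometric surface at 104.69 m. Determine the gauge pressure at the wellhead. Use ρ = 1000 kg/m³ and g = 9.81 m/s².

P ≈ 29.8 kPa

Head above the cap: Δh = 104.69 − 101.65 = 3.04 m.
P = ρgΔh = 1000 × 9.81 × 3.04 = 29822 Pa ≈ 29.8 kPa.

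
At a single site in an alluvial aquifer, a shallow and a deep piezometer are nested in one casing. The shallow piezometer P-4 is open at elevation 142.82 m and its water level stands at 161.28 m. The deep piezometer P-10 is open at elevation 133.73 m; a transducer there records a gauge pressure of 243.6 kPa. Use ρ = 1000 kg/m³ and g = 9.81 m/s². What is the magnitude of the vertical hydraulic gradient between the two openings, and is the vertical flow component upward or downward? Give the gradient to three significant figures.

|i_v| ≈ 0.299; vertical flow is downward

Total head at P-4: h = 161.28 m (water level in the standpipe).
Pressure head at P-10: ψ = P/(ρg) = 243.6×1000 / (1000 × 9.81) = 24.83 m.
Total head at P-10: h = z + ψ = 133.73 + 24.83 = 158.56 m.
Δh = h(P-4) − h(P-10) = 161.28 − 158.56 = 2.72 m.
Vertical separation Δz = 142.82 − 133.73 = 9.09 m.
|i_v| = |Δh| / Δz = 2.72 / 9.09 = 0.299.
Head is higher in the shallow piezometer, so vertical flow is downward (recharge condition).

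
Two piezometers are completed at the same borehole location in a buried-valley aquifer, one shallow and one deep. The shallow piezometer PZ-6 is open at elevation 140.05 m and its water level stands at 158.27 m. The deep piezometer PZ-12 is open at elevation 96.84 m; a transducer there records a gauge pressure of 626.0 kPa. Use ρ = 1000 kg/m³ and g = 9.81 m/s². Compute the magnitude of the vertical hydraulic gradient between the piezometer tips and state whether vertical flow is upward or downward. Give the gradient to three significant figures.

Total head at PZ-6: h = 158.27 m (water level in the standpipe).
Pressure head at PZ-12: ψ = P/(ρg) = 626.0×1000 / (1000 × 9.81) = 63.81 m.
Total head at PZ-12: h = z + ψ = 96.84 + 63.81 = 160.65 m.
Δh = h(PZ-6) − h(PZ-12) = 158.27 − 160.65 = -2.38 m.
Vertical separation Δz = 140.05 − 96.84 = 43.21 m.
|i_v| = |Δh| / Δz = 2.38 / 43.21 = 0.0551.
Head is higher in the deep piezometer, so vertical flow is upward (discharge condition).

|i_v| ≈ 0.0551; vertical flow is upward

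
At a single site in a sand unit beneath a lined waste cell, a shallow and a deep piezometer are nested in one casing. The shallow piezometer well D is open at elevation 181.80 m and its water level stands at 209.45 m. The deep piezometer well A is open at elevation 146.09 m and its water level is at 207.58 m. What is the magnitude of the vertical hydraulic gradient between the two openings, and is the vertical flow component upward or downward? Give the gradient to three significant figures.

|i_v| ≈ 0.0524; vertical flow is downward

Total head at well D: h = 209.45 m (water level in the standpipe).
Total head at well A: h = 207.58 m.
Δh = h(well D) − h(well A) = 209.45 − 207.58 = 1.87 m.
Vertical separation Δz = 181.80 − 146.09 = 35.71 m.
|i_v| = |Δh| / Δz = 1.87 / 35.71 = 0.0524.
Head is higher in the shallow piezometer, so vertical flow is downward (recharge condition).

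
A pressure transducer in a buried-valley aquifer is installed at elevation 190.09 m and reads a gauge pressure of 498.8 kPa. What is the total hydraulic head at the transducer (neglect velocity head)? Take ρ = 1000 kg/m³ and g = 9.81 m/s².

ψ = P/(ρg) = 498.8×1000 / (1000 × 9.81) = 50.85 m.
h = z + ψ = 190.09 + 50.85 = 240.94 m.

h ≈ 240.94 m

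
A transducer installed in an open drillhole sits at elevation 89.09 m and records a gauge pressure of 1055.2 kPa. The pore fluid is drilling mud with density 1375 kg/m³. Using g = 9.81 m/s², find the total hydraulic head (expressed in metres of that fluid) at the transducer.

ψ = P/(ρg) = 1055.2×1000 / (1375 × 9.81) = 78.23 m.
h = z + ψ = 89.09 + 78.23 = 167.32 m.

h ≈ 167.32 m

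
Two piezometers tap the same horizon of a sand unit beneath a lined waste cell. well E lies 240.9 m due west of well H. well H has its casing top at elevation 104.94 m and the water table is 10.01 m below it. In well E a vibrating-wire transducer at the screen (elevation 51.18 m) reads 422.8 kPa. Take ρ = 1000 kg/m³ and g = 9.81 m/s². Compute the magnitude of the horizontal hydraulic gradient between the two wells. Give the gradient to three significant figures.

Total head at well H: h = 104.94 − 10.01 = 94.93 m.
Pressure head at well E: ψ = P/(ρg) = 422.8×1000 / (1000 × 9.81) = 43.10 m.
Total head at well E: h = z + ψ = 51.18 + 43.10 = 94.28 m.
Head difference: h(well H) − h(well E) = 94.93 − 94.28 = 0.65 m.
Hydraulic gradient: i = |Δh| / L = 0.65 / 240.9 = 0.00270.

i ≈ 0.00270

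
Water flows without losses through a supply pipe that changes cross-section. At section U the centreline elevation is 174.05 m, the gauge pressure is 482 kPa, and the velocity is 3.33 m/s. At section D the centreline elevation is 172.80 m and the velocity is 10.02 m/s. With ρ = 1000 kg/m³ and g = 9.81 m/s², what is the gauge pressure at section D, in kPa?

P₂ ≈ 450 kPa

Pressure head at U: ψ₁ = P₁/(ρg) = 482×1000 / (1000 × 9.81) = 49.13 m.
Velocity heads: v₁²/2g = 3.33²/19.62 = 0.565 m; v₂²/2g = 10.02²/19.62 = 5.117 m.
Total head H = z₁ + ψ₁ + v₁²/2g = 174.05 + 49.13 + 0.565 = 223.75 m.
ψ₂ = H − z₂ − v₂²/2g = 223.75 − 172.80 − 5.117 = 45.83 m.
P₂ = ρgψ₂ = 1000 × 9.81 × 45.83 ≈ 450 kPa.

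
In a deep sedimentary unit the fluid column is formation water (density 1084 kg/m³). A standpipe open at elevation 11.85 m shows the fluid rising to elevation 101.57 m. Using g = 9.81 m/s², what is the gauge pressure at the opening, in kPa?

Pressure head ψ = h − z = 101.57 − 11.85 = 89.72 m.
P = ρgψ = 1084 × 9.81 × 89.72 = 954086 Pa ≈ 954 kPa.

P ≈ 954 kPa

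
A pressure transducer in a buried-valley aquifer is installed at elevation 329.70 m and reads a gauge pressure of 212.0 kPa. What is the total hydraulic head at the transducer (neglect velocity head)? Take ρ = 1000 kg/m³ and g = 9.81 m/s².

h ≈ 351.31 m

ψ = P/(ρg) = 212.0×1000 / (1000 × 9.81) = 21.61 m.
h = z + ψ = 329.70 + 21.61 = 351.31 m.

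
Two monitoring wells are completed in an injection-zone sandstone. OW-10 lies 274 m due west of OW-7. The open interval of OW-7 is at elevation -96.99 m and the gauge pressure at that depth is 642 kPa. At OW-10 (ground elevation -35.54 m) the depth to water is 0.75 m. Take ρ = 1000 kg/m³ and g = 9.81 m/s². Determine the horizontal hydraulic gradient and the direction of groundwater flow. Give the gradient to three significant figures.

i ≈ 0.0173; groundwater flows toward the west

Pressure head at OW-7: ψ = P/(ρg) = 642×1000 / (1000 × 9.81) = 65.44 m.
Total head at OW-7: h = z + ψ = -96.99 + 65.44 = -31.55 m.
Total head at OW-10: h = -35.54 − 0.75 = -36.29 m.
Head difference: h(OW-7) − h(OW-10) = -31.55 − (-36.29) = 4.74 m.
Hydraulic gradient: i = |Δh| / L = 4.74 / 274 = 0.0173.
Flow is from higher to lower head: from OW-7 toward OW-10, i.e. toward the west.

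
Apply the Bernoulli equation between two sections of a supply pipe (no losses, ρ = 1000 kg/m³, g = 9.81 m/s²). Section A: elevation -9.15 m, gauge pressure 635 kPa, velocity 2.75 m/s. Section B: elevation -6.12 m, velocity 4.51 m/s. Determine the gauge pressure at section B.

P₂ ≈ 599 kPa

Pressure head at A: ψ₁ = P₁/(ρg) = 635×1000 / (1000 × 9.81) = 64.73 m.
Velocity heads: v₁²/2g = 2.75²/19.62 = 0.385 m; v₂²/2g = 4.51²/19.62 = 1.037 m.
Total head H = z₁ + ψ₁ + v₁²/2g = -9.15 + 64.73 + 0.385 = 55.97 m.
ψ₂ = H − z₂ − v₂²/2g = 55.97 − (-6.12) − 1.037 = 61.05 m.
P₂ = ρgψ₂ = 1000 × 9.81 × 61.05 ≈ 599 kPa.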